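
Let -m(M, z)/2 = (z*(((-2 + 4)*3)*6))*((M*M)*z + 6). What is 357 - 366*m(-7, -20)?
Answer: 513337317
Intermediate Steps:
m(M, z) = -72*z*(6 + z*M²) (m(M, z) = -2*z*(((-2 + 4)*3)*6)*((M*M)*z + 6) = -2*z*((2*3)*6)*(M²*z + 6) = -2*z*(6*6)*(z*M² + 6) = -2*z*36*(6 + z*M²) = -2*36*z*(6 + z*M²) = -72*z*(6 + z*M²))
357 - 366*m(-7, -20) = 357 - (-26352)*(-20)*(6 - 20*(-7)²) = 357 - (-26352)*(-20)*(6 - 20*49) = 357 - (-26352)*(-20)*(6 - 980) = 357 - (-26352)*(-20)*(-974) = 357 - 366*(-1402560) = 357 + 513336960 = 513337317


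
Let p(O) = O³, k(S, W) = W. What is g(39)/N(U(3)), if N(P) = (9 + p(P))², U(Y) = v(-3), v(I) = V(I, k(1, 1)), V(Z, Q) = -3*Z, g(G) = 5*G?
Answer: 65/181548 ≈ 0.00035803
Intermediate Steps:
v(I) = -3*I
U(Y) = 9 (U(Y) = -3*(-3) = 9)
N(P) = (9 + P³)²
g(39)/N(U(3)) = (5*39)/((9 + 9³)²) = 195/((9 + 729)²) = 195/(738²) = 195/544644 = 195*(1/544644) = 65/181548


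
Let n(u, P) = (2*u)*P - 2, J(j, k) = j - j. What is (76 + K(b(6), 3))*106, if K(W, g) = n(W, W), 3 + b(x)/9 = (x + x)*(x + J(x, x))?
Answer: 81763736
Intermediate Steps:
J(j, k) = 0
n(u, P) = -2 + 2*P*u (n(u, P) = 2*P*u - 2 = -2 + 2*P*u)
b(x) = -27 + 18*x**2 (b(x) = -27 + 9*((x + x)*(x + 0)) = -27 + 9*((2*x)*x) = -27 + 9*(2*x**2) = -27 + 18*x**2)
K(W, g) = -2 + 2*W**2 (K(W, g) = -2 + 2*W*W = -2 + 2*W**2)
(76 + K(b(6), 3))*106 = (76 + (-2 + 2*(-27 + 18*6**2)**2))*106 = (76 + (-2 + 2*(-27 + 18*36)**2))*106 = (76 + (-2 + 2*(-27 + 648)**2))*106 = (76 + (-2 + 2*621**2))*106 = (76 + (-2 + 2*385641))*106 = (76 + (-2 + 771282))*106 = (76 + 771280)*106 = 771356*106 = 81763736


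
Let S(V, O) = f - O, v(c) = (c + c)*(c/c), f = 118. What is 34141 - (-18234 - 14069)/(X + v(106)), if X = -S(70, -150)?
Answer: 1879593/56 ≈ 33564.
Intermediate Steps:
v(c) = 2*c (v(c) = (2*c)*1 = 2*c)
S(V, O) = 118 - O
X = -268 (X = -(118 - 1*(-150)) = -(118 + 150) = -1*268 = -268)
34141 - (-18234 - 14069)/(X + v(106)) = 34141 - (-18234 - 14069)/(-268 + 2*106) = 34141 - (-32303)/(-268 + 212) = 34141 - (-32303)/(-56) = 34141 - (-32303)*(-1)/56 = 34141 - 1*32303/56 = 34141 - 32303/56 = 1879593/56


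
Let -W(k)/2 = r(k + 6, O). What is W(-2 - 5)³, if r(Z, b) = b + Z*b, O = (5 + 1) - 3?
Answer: 0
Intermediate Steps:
O = 3 (O = 6 - 3 = 3)
W(k) = -42 - 6*k (W(k) = -6*(1 + (k + 6)) = -6*(1 + (6 + k)) = -6*(7 + k) = -2*(21 + 3*k) = -42 - 6*k)
W(-2 - 5)³ = (-42 - 6*(-2 - 5))³ = (-42 - 6*(-7))³ = (-42 + 42)³ = 0³ = 0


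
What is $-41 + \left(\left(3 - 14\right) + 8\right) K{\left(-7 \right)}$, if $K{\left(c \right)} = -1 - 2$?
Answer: $-32$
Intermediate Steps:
$K{\left(c \right)} = -3$ ($K{\left(c \right)} = -1 - 2 = -3$)
$-41 + \left(\left(3 - 14\right) + 8\right) K{\left(-7 \right)} = -41 + \left(\left(3 - 14\right) + 8\right) \left(-3\right) = -41 + \left(-11 + 8\right) \left(-3\right) = -41 - -9 = -41 + 9 = -32$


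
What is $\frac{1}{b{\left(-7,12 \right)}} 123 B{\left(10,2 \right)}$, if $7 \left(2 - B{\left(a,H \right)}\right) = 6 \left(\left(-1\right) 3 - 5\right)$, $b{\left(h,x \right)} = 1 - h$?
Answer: $\frac{3813}{28} \approx 136.18$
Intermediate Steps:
$B{\left(a,H \right)} = \frac{62}{7}$ ($B{\left(a,H \right)} = 2 - \frac{6 \left(\left(-1\right) 3 - 5\right)}{7} = 2 - \frac{6 \left(-3 - 5\right)}{7} = 2 - \frac{6 \left(-8\right)}{7} = 2 - - \frac{48}{7} = 2 + \frac{48}{7} = \frac{62}{7}$)
$\frac{1}{b{\left(-7,12 \right)}} 123 B{\left(10,2 \right)} = \frac{1}{1 - -7} \cdot 123 \cdot \frac{62}{7} = \frac{1}{1 + 7} \cdot 123 \cdot \frac{62}{7} = \frac{1}{8} \cdot 123 \cdot \frac{62}{7} = \frac{123}{8} \cdot \frac{62}{7} = \frac{3813}{28}$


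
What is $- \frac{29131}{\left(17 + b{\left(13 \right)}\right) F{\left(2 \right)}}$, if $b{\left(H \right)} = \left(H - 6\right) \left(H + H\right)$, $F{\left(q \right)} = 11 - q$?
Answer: $- \frac{29131}{1791} \approx -16.265$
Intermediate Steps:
$b{\left(H \right)} = 2 H \left(-6 + H\right)$ ($b{\left(H \right)} = \left(-6 + H\right) 2 H = 2 H \left(-6 + H\right)$)
$- \frac{29131}{\left(17 + b{\left(13 \right)}\right) F{\left(2 \right)}} = - \frac{29131}{\left(17 + 2 \cdot 13 \left(-6 + 13\right)\right) \left(11 - 2\right)} = - \frac{29131}{\left(17 + 2 \cdot 13 \cdot 7\right) \left(11 - 2\right)} = - \frac{29131}{\left(17 + 182\right) 9} = - \frac{29131}{199 \cdot 9} = - \frac{29131}{1791}$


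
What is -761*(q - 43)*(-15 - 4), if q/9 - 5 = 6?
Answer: 809704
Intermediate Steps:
q = 99 (q = 45 + 9*6 = 45 + 54 = 99)
-761*(q - 43)*(-15 - 4) = -761*(99 - 43)*(-15 - 4) = -42616*(-19) = -761*(-1064) = 809704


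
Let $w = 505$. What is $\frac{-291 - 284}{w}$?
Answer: $- \frac{115}{101} \approx -1.1386$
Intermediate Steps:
$\frac{-291 - 284}{w} = \frac{-291 - 284}{505} = \left(-575\right) \frac{1}{505} = - \frac{115}{101}$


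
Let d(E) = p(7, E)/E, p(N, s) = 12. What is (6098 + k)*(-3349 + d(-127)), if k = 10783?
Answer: -7180080135/127 ≈ -5.6536e+7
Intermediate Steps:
d(E) = 12/E
(6098 + k)*(-3349 + d(-127)) = (6098 + 10783)*(-3349 + 12/(-127)) = 16881*(-3349 + 12*(-1/127)) = 16881*(-3349 - 12/127) = 16881*(-425335/127) = -7180080135/127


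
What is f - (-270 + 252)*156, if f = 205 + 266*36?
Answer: 12589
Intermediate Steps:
f = 9781 (f = 205 + 9576 = 9781)
f - (-270 + 252)*156 = 9781 - (-270 + 252)*156 = 9781 - (-18)*156 = 9781 - 1*(-2808) = 9781 + 2808 = 12589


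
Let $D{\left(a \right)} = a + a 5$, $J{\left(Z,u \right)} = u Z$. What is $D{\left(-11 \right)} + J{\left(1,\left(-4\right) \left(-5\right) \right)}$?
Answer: $-46$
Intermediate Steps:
$J{\left(Z,u \right)} = Z u$
$D{\left(a \right)} = 6 a$ ($D{\left(a \right)} = a + 5 a = 6 a$)
$D{\left(-11 \right)} + J{\left(1,\left(-4\right) \left(-5\right) \right)} = 6 \left(-11\right) + 1 \left(\left(-4\right) \left(-5\right)\right) = -66 + 1 \cdot 20 = -66 + 20 = -46$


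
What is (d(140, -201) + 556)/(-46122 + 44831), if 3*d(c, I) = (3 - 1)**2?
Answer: -1672/3873 ≈ -0.43171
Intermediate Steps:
d(c, I) = 4/3 (d(c, I) = (3 - 1)**2/3 = (1/3)*2**2 = (1/3)*4 = 4/3)
(d(140, -201) + 556)/(-46122 + 44831) = (4/3 + 556)/(-46122 + 44831) = (1672/3)/(-1291) = (1672/3)*(-1/1291) = -1672/3873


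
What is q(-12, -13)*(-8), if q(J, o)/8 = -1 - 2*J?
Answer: -1472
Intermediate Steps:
q(J, o) = -8 - 16*J (q(J, o) = 8*(-1 - 2*J) = -8 - 16*J)
q(-12, -13)*(-8) = (-8 - 16*(-12))*(-8) = (-8 + 192)*(-8) = 184*(-8) = -1472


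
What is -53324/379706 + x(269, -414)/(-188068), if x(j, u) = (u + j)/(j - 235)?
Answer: -170457617859/1213979316136 ≈ -0.14041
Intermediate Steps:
x(j, u) = (j + u)/(-235 + j)
-53324/379706 + x(269, -414)/(-188068) = -53324/379706 + ((269 - 414)/(-235 + 269))/(-188068) = -53324*1/379706 + (-145/34)*(-1/188068) = -26662/189853 + ((1/34)*(-145))*(-1/188068) = -26662/189853 - 145/34*(-1/188068) = -26662/189853 + 145/6394312 = -170457617859/1213979316136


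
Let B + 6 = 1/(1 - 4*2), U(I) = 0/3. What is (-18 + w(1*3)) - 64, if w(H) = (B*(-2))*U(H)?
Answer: -82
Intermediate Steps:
U(I) = 0 (U(I) = 0*(1/3) = 0)
B = -43/7 (B = -6 + 1/(1 - 4*2) = -6 + 1/(1 - 8) = -6 + 1/(-7) = -6 - 1/7 = -43/7 ≈ -6.1429)
w(H) = 0 (w(H) = -43/7*(-2)*0 = (86/7)*0 = 0)
(-18 + w(1*3)) - 64 = (-18 + 0) - 64 = -18 - 64 = -82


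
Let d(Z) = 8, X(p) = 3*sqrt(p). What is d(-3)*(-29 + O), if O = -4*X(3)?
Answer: -232 - 96*sqrt(3) ≈ -398.28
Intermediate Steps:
O = -12*sqrt(3) ≈ -20.785
d(-3)*(-29 + O) = 8*(-29 - 12*sqrt(3)) = -232 - 96*sqrt(3)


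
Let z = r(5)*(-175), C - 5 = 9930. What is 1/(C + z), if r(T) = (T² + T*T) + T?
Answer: 1/310 ≈ 0.0032258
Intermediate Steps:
C = 9935 (C = 5 + 9930 = 9935)
r(T) = T + 2*T² (r(T) = (T² + T²) + T = 2*T² + T = T + 2*T²)
z = -9625 (z = (5*(1 + 2*5))*(-175) = (5*(1 + 10))*(-175) = (5*11)*(-175) = 55*(-175) = -9625)
1/(C + z) = 1/(9935 - 9625) = 1/310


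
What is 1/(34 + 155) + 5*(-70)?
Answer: -66149/189 ≈ -349.99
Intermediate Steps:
1/(34 + 155) + 5*(-70) = 1/189 - 350 = -66149/189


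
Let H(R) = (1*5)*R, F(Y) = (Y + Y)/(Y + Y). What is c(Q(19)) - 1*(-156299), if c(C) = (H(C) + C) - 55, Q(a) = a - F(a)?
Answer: 156352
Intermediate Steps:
F(Y) = 1 (F(Y) = (2*Y)/((2*Y)) = (2*Y)*(1/(2*Y)) = 1)
H(R) = 5*R
Q(a) = -1 + a (Q(a) = a - 1*1 = a - 1 = -1 + a)
c(C) = -55 + 6*C (c(C) = (5*C + C) - 55 = 6*C - 55 = -55 + 6*C)
c(Q(19)) - 1*(-156299) = (-55 + 6*(-1 + 19)) - 1*(-156299) = (-55 + 6*18) + 156299 = (-55 + 108) + 156299 = 53 + 156299 = 156352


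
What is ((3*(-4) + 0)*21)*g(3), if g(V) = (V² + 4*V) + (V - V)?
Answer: -5292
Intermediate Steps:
g(V) = V² + 4*V (g(V) = (V² + 4*V) + 0 = V² + 4*V)
((3*(-4) + 0)*21)*g(3) = ((3*(-4) + 0)*21)*(3*(4 + 3)) = ((-12 + 0)*21)*(3*7) = -12*21*21 = -252*21 = -5292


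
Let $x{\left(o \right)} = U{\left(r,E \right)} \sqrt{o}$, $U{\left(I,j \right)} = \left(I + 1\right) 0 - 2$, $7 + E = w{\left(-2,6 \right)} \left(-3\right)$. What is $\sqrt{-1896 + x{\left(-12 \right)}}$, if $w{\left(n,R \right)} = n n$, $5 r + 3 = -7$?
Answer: $2 \sqrt{-474 - i \sqrt{3}} \approx 0.079556 - 43.543 i$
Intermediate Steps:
$r = -2$ ($r = - \frac{3}{5} + \frac{1}{5} \left(-7\right) = - \frac{3}{5} - \frac{7}{5} = -2$)
$w{\left(n,R \right)} = n^{2}$
$E = -19$ ($E = -7 + \left(-2\right)^{2} \left(-3\right) = -7 + 4 \left(-3\right) = -7 - 12 = -19$)
$U{\left(I,j \right)} = -2$ ($U{\left(I,j \right)} = \left(1 + I\right) 0 - 2 = 0 - 2 = -2$)
$x{\left(o \right)} = - 2 \sqrt{o}$
$\sqrt{-1896 + x{\left(-12 \right)}} = \sqrt{-1896 - 2 \sqrt{-12}} = \sqrt{-1896 - 2 \cdot 2 i \sqrt{3}} = \sqrt{-1896 - 4 i \sqrt{3}}$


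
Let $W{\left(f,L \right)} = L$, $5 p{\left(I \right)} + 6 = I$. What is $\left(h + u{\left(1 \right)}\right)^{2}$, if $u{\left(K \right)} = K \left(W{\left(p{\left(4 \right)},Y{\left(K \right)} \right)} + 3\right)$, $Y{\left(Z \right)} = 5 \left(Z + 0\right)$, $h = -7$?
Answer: $1$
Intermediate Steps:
$p{\left(I \right)} = - \frac{6}{5} + \frac{I}{5}$
$Y{\left(Z \right)} = 5 Z$
$u{\left(K \right)} = K \left(3 + 5 K\right)$ ($u{\left(K \right)} = K \left(5 K + 3\right) = K \left(3 + 5 K\right)$)
$\left(h + u{\left(1 \right)}\right)^{2} = \left(-7 + 1 \left(3 + 5 \cdot 1\right)\right)^{2} = \left(-7 + 1 \left(3 + 5\right)\right)^{2} = \left(-7 + 1 \cdot 8\right)^{2} = \left(-7 + 8\right)^{2} = 1^{2} = 1$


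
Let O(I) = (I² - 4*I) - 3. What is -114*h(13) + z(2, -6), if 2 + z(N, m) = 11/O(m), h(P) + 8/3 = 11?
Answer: -54253/57 ≈ -951.81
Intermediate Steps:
h(P) = 25/3 (h(P) = -8/3 + 11 = 25/3)
O(I) = -3 + I² - 4*I
z(N, m) = -2 + 11/(-3 + m² - 4*m)
-114*h(13) + z(2, -6) = -114*25/3 + (-17 - 8*(-6) + 2*(-6)²)/(3 - 1*(-6)² + 4*(-6)) = -950 + (-17 + 48 + 2*36)/(3 - 1*36 - 24) = -950 + (-17 + 48 + 72)/(3 - 36 - 24) = -950 + 103/(-57) = -950 - 1/57*103 = -950 - 103/57 = -54253/57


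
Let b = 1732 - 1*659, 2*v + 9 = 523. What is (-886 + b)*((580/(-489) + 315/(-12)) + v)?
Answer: 83968049/1956 ≈ 42928.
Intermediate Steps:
v = 257 (v = -9/2 + (½)*523 = -9/2 + 523/2 = 257)
b = 1073 (b = 1732 - 659 = 1073)
(-886 + b)*((580/(-489) + 315/(-12)) + v) = (-886 + 1073)*((580/(-489) + 315/(-12)) + 257) = 187*((580*(-1/489) + 315*(-1/12)) + 257) = 187*((-580/489 - 105/4) + 257) = 187*(-53665/1956 + 257) = 187*(449027/1956) = 83968049/1956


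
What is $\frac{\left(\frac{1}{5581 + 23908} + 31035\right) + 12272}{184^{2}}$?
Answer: $\frac{319270031}{249594896} \approx 1.2792$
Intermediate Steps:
$\frac{\left(\frac{1}{5581 + 23908} + 31035\right) + 12272}{184^{2}} = \frac{\left(\frac{1}{29489} + 31035\right) + 12272}{33856} = \left(\left(\frac{1}{29489} + 31035\right) + 12272\right) \frac{1}{33856} = \left(\frac{915191116}{29489} + 12272\right) \frac{1}{33856} = \frac{1277080124}{29489} \cdot \frac{1}{33856} = \frac{319270031}{249594896}$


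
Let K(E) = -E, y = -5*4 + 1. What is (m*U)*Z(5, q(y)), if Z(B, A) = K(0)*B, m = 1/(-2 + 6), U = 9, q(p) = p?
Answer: 0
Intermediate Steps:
y = -19 (y = -20 + 1 = -19)
m = ¼ (m = 1/4 = ¼ ≈ 0.25000)
Z(B, A) = 0 (Z(B, A) = (-1*0)*B = 0*B = 0)
(m*U)*Z(5, q(y)) = ((¼)*9)*0 = (9/4)*0 = 0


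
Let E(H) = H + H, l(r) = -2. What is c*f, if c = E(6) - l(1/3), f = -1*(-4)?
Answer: 56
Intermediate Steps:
E(H) = 2*H
f = 4
c = 14 (c = 2*6 - 1*(-2) = 12 + 2 = 14)
c*f = 14*4 = 56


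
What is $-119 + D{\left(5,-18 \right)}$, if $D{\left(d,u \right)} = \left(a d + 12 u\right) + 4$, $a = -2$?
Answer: $-341$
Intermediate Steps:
$D{\left(d,u \right)} = 4 - 2 d + 12 u$ ($D{\left(d,u \right)} = \left(- 2 d + 12 u\right) + 4 = 4 - 2 d + 12 u$)
$-119 + D{\left(5,-18 \right)} = -119 + \left(4 - 10 + 12 \left(-18\right)\right) = -119 - 222 = -341$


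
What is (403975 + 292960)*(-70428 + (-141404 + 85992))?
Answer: -87702300400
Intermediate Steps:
(403975 + 292960)*(-70428 + (-141404 + 85992)) = 696935*(-70428 - 55412) = 696935*(-125840) = -87702300400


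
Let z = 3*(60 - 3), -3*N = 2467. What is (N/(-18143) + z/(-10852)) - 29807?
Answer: -17605889718431/590663508 ≈ -29807.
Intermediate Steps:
N = -2467/3 (N = -⅓*2467 = -2467/3 ≈ -822.33)
z = 171 (z = 3*57 = 171)
(N/(-18143) + z/(-10852)) - 29807 = (-2467/3/(-18143) + 171/(-10852)) - 29807 = (-2467/3*(-1/18143) + 171*(-1/10852)) - 29807 = (2467/54429 - 171/10852) - 29807 = 17464525/590663508 - 29807 = -17605889718431/590663508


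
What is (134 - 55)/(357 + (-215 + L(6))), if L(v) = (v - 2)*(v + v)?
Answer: 79/190 ≈ 0.41579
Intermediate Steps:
L(v) = 2*v*(-2 + v) (L(v) = (-2 + v)*(2*v) = 2*v*(-2 + v))
(134 - 55)/(357 + (-215 + L(6))) = (134 - 55)/(357 + (-215 + 2*6*(-2 + 6))) = 79/(357 + (-215 + 2*6*4)) = 79/(357 + (-215 + 48)) = 79/(357 - 167) = 79/190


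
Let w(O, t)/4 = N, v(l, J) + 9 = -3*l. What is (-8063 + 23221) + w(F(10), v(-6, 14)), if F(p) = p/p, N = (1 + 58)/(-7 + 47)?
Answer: 151639/10 ≈ 15164.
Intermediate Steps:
v(l, J) = -9 - 3*l
N = 59/40 ≈ 1.4750
F(p) = 1
w(O, t) = 59/10 (w(O, t) = 4*(59/40) = 59/10)
(-8063 + 23221) + w(F(10), v(-6, 14)) = (-8063 + 23221) + 59/10 = 15158 + 59/10 = 151639/10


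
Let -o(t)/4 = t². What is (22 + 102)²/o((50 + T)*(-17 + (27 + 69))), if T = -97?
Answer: -3844/13786369 ≈ -0.00027883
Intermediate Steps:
o(t) = -4*t²
(22 + 102)²/o((50 + T)*(-17 + (27 + 69))) = (22 + 102)²/((-4*(-17 + (27 + 69))²*(50 - 97)²)) = 124²/((-4*2209*(-17 + 96)²)) = 15376/((-4*(-47*79)²)) = 15376/((-4*(-3713)²)) = 15376/((-4*13786369)) = 15376/(-55145476) = 15376*(-1/55145476) = -3844/13786369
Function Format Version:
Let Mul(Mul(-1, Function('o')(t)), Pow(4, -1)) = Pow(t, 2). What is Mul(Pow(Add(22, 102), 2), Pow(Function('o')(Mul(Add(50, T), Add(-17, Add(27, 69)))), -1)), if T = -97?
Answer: Rational(-3844, 13786369) ≈ -0.00027883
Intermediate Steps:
Function('o')(t) = Mul(-4, Pow(t, 2))
Mul(Pow(Add(22, 102), 2), Pow(Function('o')(Mul(Add(50, T), Add(-17, Add(27, 69)))), -1)) = Mul(Pow(Add(22, 102), 2), Pow(Mul(-4, Pow(Mul(Add(50, -97), Add(-17, Add(27, 69))), 2)), -1)) = Mul(Pow(124, 2), Pow(Mul(-4, Pow(Mul(-47, Add(-17, 96)), 2)), -1)) = Mul(15376, Pow(Mul(-4, Pow(Mul(-47, 79), 2)), -1)) = Mul(15376, Pow(Mul(-4, Pow(-3713, 2)), -1)) = Mul(15376, Pow(Mul(-4, 13786369), -1)) = Mul(15376, Pow(-55145476, -1)) = Mul(15376, Rational(-1, 55145476)) = Rational(-3844, 13786369)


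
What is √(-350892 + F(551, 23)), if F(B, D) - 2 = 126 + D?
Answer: I*√350741 ≈ 592.23*I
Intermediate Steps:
F(B, D) = 128 + D (F(B, D) = 2 + (126 + D) = 128 + D)
√(-350892 + F(551, 23)) = √(-350892 + (128 + 23)) = √(-350892 + 151) = √(-350741) = I*√350741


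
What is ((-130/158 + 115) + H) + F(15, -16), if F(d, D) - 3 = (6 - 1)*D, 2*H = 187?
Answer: 20647/158 ≈ 130.68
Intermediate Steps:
H = 187/2 (H = (½)*187 = 187/2 ≈ 93.500)
F(d, D) = 3 + 5*D (F(d, D) = 3 + (6 - 1)*D = 3 + 5*D)
((-130/158 + 115) + H) + F(15, -16) = ((-130/158 + 115) + 187/2) + (3 + 5*(-16)) = ((-130*1/158 + 115) + 187/2) + (3 - 80) = ((-65/79 + 115) + 187/2) - 77 = (9020/79 + 187/2) - 77 = 32813/158 - 77 = 20647/158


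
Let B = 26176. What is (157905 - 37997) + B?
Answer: 146084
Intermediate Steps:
(157905 - 37997) + B = (157905 - 37997) + 26176 = 119908 + 26176 = 146084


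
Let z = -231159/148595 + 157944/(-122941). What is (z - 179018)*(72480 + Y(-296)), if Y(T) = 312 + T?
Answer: -237092913731651314864/18268417895 ≈ -1.2978e+10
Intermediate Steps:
z = -51888607299/18268417895 (z = -231159*1/148595 + 157944*(-1/122941) = -231159/148595 - 157944/122941 = -51888607299/18268417895 ≈ -2.8403)
(z - 179018)*(72480 + Y(-296)) = (-51888607299/18268417895 - 179018)*(72480 + (312 - 296)) = -3270427523334409*(72480 + 16)/18268417895 = -3270427523334409/18268417895*72496 = -237092913731651314864/18268417895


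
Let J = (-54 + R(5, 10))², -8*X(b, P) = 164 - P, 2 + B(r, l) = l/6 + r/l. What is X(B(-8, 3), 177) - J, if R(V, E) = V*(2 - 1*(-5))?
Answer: -2875/8 ≈ -359.38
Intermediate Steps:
R(V, E) = 7*V (R(V, E) = V*(2 + 5) = V*7 = 7*V)
B(r, l) = -2 + l/6 + r/l (B(r, l) = -2 + (l/6 + r/l) = -2 + l/6 + r/l)
X(b, P) = -41/2 + P/8 (X(b, P) = -(164 - P)/8 = -41/2 + P/8)
J = 361 (J = (-54 + 7*5)² = (-54 + 35)² = (-19)² = 361)
X(B(-8, 3), 177) - J = (-41/2 + (⅛)*177) - 1*361 = (-41/2 + 177/8) - 361 = 13/8 - 361 = -2875/8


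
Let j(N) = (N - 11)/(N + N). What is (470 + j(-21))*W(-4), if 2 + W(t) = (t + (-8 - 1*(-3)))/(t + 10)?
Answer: -4943/3 ≈ -1647.7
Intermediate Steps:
W(t) = -2 + (-5 + t)/(10 + t) (W(t) = -2 + (t + (-8 - 1*(-3)))/(t + 10) = -2 + (t + (-8 + 3))/(10 + t) = -2 + (t - 5)/(10 + t) = -2 + (-5 + t)/(10 + t))
j(N) = (-11 + N)/(2*N) (j(N) = (-11 + N)/((2*N)) = (-11 + N)*(1/(2*N)) = (-11 + N)/(2*N))
(470 + j(-21))*W(-4) = (470 + (½)*(-11 - 21)/(-21))*((-25 - 1*(-4))/(10 - 4)) = (470 + (½)*(-1/21)*(-32))*((-25 + 4)/6) = (470 + 16/21)*((⅙)*(-21)) = (9886/21)*(-7/2) = -4943/3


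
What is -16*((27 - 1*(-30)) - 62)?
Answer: 80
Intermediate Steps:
-16*((27 - 1*(-30)) - 62) = -16*((27 + 30) - 62) = -16*(57 - 62) = -16*(-5) = 80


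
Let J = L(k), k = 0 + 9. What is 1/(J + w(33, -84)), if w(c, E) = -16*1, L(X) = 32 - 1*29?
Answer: -1/13 ≈ -0.076923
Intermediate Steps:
k = 9
L(X) = 3 (L(X) = 32 - 29 = 3)
J = 3
w(c, E) = -16
1/(J + w(33, -84)) = 1/(3 - 16) = 1/(-13) = -1/13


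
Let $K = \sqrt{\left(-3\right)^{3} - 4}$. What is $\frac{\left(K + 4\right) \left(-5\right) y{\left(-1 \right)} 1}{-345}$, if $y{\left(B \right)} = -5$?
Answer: $- \frac{20}{69} - \frac{5 i \sqrt{31}}{69} \approx -0.28986 - 0.40346 i$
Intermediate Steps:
$K = i \sqrt{31}$ ($K = \sqrt{-27 - 4} = \sqrt{-31} = i \sqrt{31} \approx 5.5678 i$)
$\frac{\left(K + 4\right) \left(-5\right) y{\left(-1 \right)} 1}{-345} = \frac{\left(i \sqrt{31} + 4\right) \left(-5\right) \left(-5\right) 1}{-345} = \left(4 + i \sqrt{31}\right) \left(-5\right) \left(-5\right) 1 \left(- \frac{1}{345}\right) = \left(-20 - 5 i \sqrt{31}\right) \left(-5\right) 1 \left(- \frac{1}{345}\right) = \left(100 + 25 i \sqrt{31}\right) 1 \left(- \frac{1}{345}\right) = \left(100 + 25 i \sqrt{31}\right) \left(- \frac{1}{345}\right) = - \frac{20}{69} - \frac{5 i \sqrt{31}}{69}$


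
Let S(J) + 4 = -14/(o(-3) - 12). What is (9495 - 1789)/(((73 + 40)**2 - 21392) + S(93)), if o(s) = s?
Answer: -115590/129391 ≈ -0.89334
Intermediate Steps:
S(J) = -46/15 (S(J) = -4 - 14/(-3 - 12) = -4 - 14/(-15) = -4 - 1/15*(-14) = -4 + 14/15 = -46/15)
(9495 - 1789)/(((73 + 40)**2 - 21392) + S(93)) = (9495 - 1789)/(((73 + 40)**2 - 21392) - 46/15) = 7706/((113**2 - 21392) - 46/15) = 7706/((12769 - 21392) - 46/15) = 7706/(-8623 - 46/15) = 7706/(-129391/15) = 7706*(-15/129391) = -115590/129391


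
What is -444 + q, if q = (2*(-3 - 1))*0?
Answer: -444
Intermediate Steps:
q = 0 (q = (2*(-4))*0 = -8*0 = 0)
-444 + q = -444 + 0 = -444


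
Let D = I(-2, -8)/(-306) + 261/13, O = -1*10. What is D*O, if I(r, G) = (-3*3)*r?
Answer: -44240/221 ≈ -200.18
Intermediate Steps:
O = -10
I(r, G) = -9*r
D = 4424/221 (D = -9*(-2)/(-306) + 261/13 = 18*(-1/306) + 261*(1/13) = -1/17 + 261/13 = 4424/221 ≈ 20.018)
D*O = (4424/221)*(-10) = -44240/221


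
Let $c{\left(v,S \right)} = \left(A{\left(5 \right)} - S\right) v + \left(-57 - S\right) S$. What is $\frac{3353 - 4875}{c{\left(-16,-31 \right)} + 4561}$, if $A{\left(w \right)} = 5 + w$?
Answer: $- \frac{1522}{4711} \approx -0.32307$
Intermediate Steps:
$c{\left(v,S \right)} = S \left(-57 - S\right) + v \left(10 - S\right)$ ($c{\left(v,S \right)} = \left(\left(5 + 5\right) - S\right) v + \left(-57 - S\right) S = \left(10 - S\right) v + S \left(-57 - S\right) = v \left(10 - S\right) + S \left(-57 - S\right) = S \left(-57 - S\right) + v \left(10 - S\right)$)
$\frac{3353 - 4875}{c{\left(-16,-31 \right)} + 4561} = \frac{3353 - 4875}{\left(- \left(-31\right)^{2} - -1767 + 10 \left(-16\right) - \left(-31\right) \left(-16\right)\right) + 4561} = - \frac{1522}{\left(\left(-1\right) 961 + 1767 - 160 - 496\right) + 4561} = - \frac{1522}{\left(-961 + 1767 - 160 - 496\right) + 4561} = - \frac{1522}{150 + 4561} = - \frac{1522}{4711}$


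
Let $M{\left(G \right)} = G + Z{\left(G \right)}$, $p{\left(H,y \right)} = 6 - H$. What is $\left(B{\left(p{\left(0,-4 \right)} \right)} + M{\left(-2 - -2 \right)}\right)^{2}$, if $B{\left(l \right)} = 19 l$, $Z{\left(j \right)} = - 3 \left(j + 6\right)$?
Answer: $9216$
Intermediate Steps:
$Z{\left(j \right)} = -18 - 3 j$ ($Z{\left(j \right)} = - 3 \left(6 + j\right) = -18 - 3 j$)
$M{\left(G \right)} = -18 - 2 G$ ($M{\left(G \right)} = G - \left(18 + 3 G\right) = -18 - 2 G$)
$\left(B{\left(p{\left(0,-4 \right)} \right)} + M{\left(-2 - -2 \right)}\right)^{2} = \left(19 \left(6 - 0\right) - \left(18 + 2 \left(-2 - -2\right)\right)\right)^{2} = \left(19 \left(6 + 0\right) - \left(18 + 2 \left(-2 + 2\right)\right)\right)^{2} = \left(19 \cdot 6 - 18\right)^{2} = \left(114 + \left(-18 + 0\right)\right)^{2} = \left(114 - 18\right)^{2} = 96^{2} = 9216$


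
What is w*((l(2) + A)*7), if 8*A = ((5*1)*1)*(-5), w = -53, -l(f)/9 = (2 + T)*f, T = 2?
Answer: 222971/8 ≈ 27871.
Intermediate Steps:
l(f) = -36*f (l(f) = -9*(2 + 2)*f = -36*f)
A = -25/8 (A = (((5*1)*1)*(-5))/8 = ((5*1)*(-5))/8 = (5*(-5))/8 = (⅛)*(-25) = -25/8 ≈ -3.1250)
w*((l(2) + A)*7) = -53*(-36*2 - 25/8)*7 = -53*(-72 - 25/8)*7 = -(-31853)*7/8 = -53*(-4207/8) = 222971/8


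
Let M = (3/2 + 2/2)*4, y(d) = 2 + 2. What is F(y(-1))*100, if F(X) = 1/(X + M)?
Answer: 50/7 ≈ 7.1429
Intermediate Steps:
y(d) = 4
M = 10 (M = (3*(½) + 2*(½))*4 = (3/2 + 1)*4 = (5/2)*4 = 10)
F(X) = 1/(10 + X) (F(X) = 1/(X + 10) = 1/(10 + X))
F(y(-1))*100 = 100/(10 + 4) = 100/14 = (1/14)*100 = 50/7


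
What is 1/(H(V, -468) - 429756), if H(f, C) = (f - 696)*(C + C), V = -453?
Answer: 1/645708 ≈ 1.5487e-6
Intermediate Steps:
H(f, C) = 2*C*(-696 + f) (H(f, C) = (-696 + f)*(2*C) = 2*C*(-696 + f))
1/(H(V, -468) - 429756) = 1/(2*(-468)*(-696 - 453) - 429756) = 1/(2*(-468)*(-1149) - 429756) = 1/(1075464 - 429756) = 1/645708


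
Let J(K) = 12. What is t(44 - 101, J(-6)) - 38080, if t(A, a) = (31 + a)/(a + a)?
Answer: -913877/24 ≈ -38078.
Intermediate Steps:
t(A, a) = (31 + a)/(2*a) (t(A, a) = (31 + a)/((2*a)) = (31 + a)*(1/(2*a)) = (31 + a)/(2*a))
t(44 - 101, J(-6)) - 38080 = (1/2)*(31 + 12)/12 - 38080 = (1/2)*(1/12)*43 - 38080 = 43/24 - 38080 = -913877/24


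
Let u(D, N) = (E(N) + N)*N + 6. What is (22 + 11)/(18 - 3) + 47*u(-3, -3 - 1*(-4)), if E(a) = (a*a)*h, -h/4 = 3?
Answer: -1164/5 ≈ -232.80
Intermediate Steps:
h = -12 (h = -4*3 = -12)
E(a) = -12*a² (E(a) = (a*a)*(-12) = a²*(-12) = -12*a²)
u(D, N) = 6 + N*(N - 12*N²) (u(D, N) = (-12*N² + N)*N + 6 = (N - 12*N²)*N + 6 = N*(N - 12*N²) + 6 = 6 + N*(N - 12*N²))
(22 + 11)/(18 - 3) + 47*u(-3, -3 - 1*(-4)) = (22 + 11)/(18 - 3) + 47*(6 + (-3 - 1*(-4))² - 12*(-3 - 1*(-4))³) = 33/15 + 47*(6 + (-3 + 4)² - 12*(-3 + 4)³) = 33*(1/15) + 47*(6 + 1² - 12*1³) = 11/5 + 47*(6 + 1 - 12*1) = 11/5 + 47*(6 + 1 - 12) = 11/5 + 47*(-5) = 11/5 - 235 = -1164/5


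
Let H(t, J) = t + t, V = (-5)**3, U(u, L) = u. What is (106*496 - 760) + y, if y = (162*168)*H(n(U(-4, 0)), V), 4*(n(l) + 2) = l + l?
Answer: -165912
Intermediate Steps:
V = -125
n(l) = -2 + l/2 (n(l) = -2 + (l + l)/4 = -2 + (2*l)/4 = -2 + l/2)
H(t, J) = 2*t
y = -217728 (y = (162*168)*(2*(-2 + (1/2)*(-4))) = 27216*(2*(-2 - 2)) = 27216*(2*(-4)) = 27216*(-8) = -217728)
(106*496 - 760) + y = (106*496 - 760) - 217728 = (52576 - 760) - 217728 = 51816 - 217728 = -165912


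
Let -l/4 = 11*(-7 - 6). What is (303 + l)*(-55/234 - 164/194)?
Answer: -21457625/22698 ≈ -945.35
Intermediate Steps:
l = 572 (l = -44*(-7 - 6) = -44*(-13) = -4*(-143) = 572)
(303 + l)*(-55/234 - 164/194) = (303 + 572)*(-55/234 - 164/194) = 875*(-55*1/234 - 164*1/194) = 875*(-55/234 - 82/97) = 875*(-24523/22698) = -21457625/22698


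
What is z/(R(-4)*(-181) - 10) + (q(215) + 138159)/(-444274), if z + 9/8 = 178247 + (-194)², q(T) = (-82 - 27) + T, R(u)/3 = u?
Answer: 382447100815/3842081552 ≈ 99.542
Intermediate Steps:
R(u) = 3*u
q(T) = -109 + T
z = 1727055/8 (z = -9/8 + (178247 + (-194)²) = -9/8 + (178247 + 37636) = -9/8 + 215883 = 1727055/8 ≈ 2.1588e+5)
z/(R(-4)*(-181) - 10) + (q(215) + 138159)/(-444274) = 1727055/(8*((3*(-4))*(-181) - 10)) + ((-109 + 215) + 138159)/(-444274) = 1727055/(8*(-12*(-181) - 10)) + (106 + 138159)*(-1/444274) = 1727055/(8*(2172 - 10)) + 138265*(-1/444274) = (1727055/8)/2162 - 138265/444274 = (1727055/8)*(1/2162) - 138265/444274 = 1727055/17296 - 138265/444274 = 382447100815/3842081552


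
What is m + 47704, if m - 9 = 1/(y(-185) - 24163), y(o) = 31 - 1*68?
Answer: 1154654599/24200 ≈ 47713.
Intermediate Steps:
y(o) = -37 (y(o) = 31 - 68 = -37)
m = 217799/24200 (m = 9 + 1/(-37 - 24163) = 9 + 1/(-24200) = 9 - 1/24200 = 217799/24200 ≈ 9.0000)
m + 47704 = 217799/24200 + 47704 = 1154654599/24200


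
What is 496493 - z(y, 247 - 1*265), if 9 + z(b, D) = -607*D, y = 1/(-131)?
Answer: 485576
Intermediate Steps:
y = -1/131 ≈ -0.0076336
z(b, D) = -9 - 607*D
496493 - z(y, 247 - 1*265) = 496493 - (-9 - 607*(247 - 1*265)) = 496493 - (-9 - 607*(247 - 265)) = 496493 - (-9 - 607*(-18)) = 496493 - (-9 + 10926) = 496493 - 1*10917 = 496493 - 10917 = 485576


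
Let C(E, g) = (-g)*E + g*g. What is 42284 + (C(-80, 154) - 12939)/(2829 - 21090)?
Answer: 257375009/6087 ≈ 42283.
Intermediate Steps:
C(E, g) = g² - E*g (C(E, g) = -E*g + g² = g² - E*g)
42284 + (C(-80, 154) - 12939)/(2829 - 21090) = 42284 + (154*(154 - 1*(-80)) - 12939)/(2829 - 21090) = 42284 + (154*(154 + 80) - 12939)/(-18261) = 42284 + (154*234 - 12939)*(-1/18261) = 42284 + (36036 - 12939)*(-1/18261) = 42284 + 23097*(-1/18261) = 42284 - 7699/6087 = 257375009/6087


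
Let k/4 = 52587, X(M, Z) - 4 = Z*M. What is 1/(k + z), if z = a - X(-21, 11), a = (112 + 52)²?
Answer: 1/237471 ≈ 4.2110e-6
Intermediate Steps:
X(M, Z) = 4 + M*Z (X(M, Z) = 4 + Z*M = 4 + M*Z)
a = 26896 (a = 164² = 26896)
z = 27123 (z = 26896 - (4 - 21*11) = 26896 - (4 - 231) = 26896 - 1*(-227) = 26896 + 227 = 27123)
k = 210348 (k = 4*52587 = 210348)
1/(k + z) = 1/(210348 + 27123) = 1/237471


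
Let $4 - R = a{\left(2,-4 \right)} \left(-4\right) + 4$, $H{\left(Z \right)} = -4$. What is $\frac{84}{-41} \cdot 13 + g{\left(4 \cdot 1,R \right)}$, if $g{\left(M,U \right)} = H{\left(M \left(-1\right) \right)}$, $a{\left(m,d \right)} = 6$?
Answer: $- \frac{1256}{41} \approx -30.634$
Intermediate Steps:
$R = 24$ ($R = 4 - \left(6 \left(-4\right) + 4\right) = 4 - \left(-24 + 4\right) = 4 - -20 = 4 + 20 = 24$)
$g{\left(M,U \right)} = -4$
$\frac{84}{-41} \cdot 13 + g{\left(4 \cdot 1,R \right)} = \frac{84}{-41} \cdot 13 - 4 = 84 \left(- \frac{1}{41}\right) 13 - 4 = \left(- \frac{84}{41}\right) 13 - 4 = - \frac{1092}{41} - 4 = - \frac{1256}{41}$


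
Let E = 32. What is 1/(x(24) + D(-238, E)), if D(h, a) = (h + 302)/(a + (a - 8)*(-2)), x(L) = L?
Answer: 1/20 ≈ 0.050000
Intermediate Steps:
D(h, a) = (302 + h)/(16 - a) (D(h, a) = (302 + h)/(a + (-8 + a)*(-2)) = (302 + h)/(a + (16 - 2*a)) = (302 + h)/(16 - a))
1/(x(24) + D(-238, E)) = 1/(24 + (-302 - 1*(-238))/(-16 + 32)) = 1/(24 + (-302 + 238)/16) = 1/(24 + (1/16)*(-64)) = 1/(24 - 4) = 1/20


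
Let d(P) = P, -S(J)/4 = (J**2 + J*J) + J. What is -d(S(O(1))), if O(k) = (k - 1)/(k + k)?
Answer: 0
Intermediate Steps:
O(k) = (-1 + k)/(2*k) (O(k) = (-1 + k)/((2*k)) = (-1 + k)*(1/(2*k)) = (-1 + k)/(2*k))
S(J) = -8*J**2 - 4*J (S(J) = -4*((J**2 + J*J) + J) = -4*((J**2 + J**2) + J) = -4*(2*J**2 + J) = -4*(J + 2*J**2) = -8*J**2 - 4*J)
-d(S(O(1))) = -(-4)*(1/2)*(-1 + 1)/1*(1 + 2*((1/2)*(-1 + 1)/1)) = -(-4)*(1/2)*1*0*(1 + 2*((1/2)*1*0)) = -(-4)*0*(1 + 2*0) = -(-4)*0*(1 + 0) = -(-4)*0 = -1*0 = 0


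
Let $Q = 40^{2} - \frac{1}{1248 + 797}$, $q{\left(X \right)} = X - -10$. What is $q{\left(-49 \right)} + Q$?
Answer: $\frac{3192244}{2045} \approx 1561.0$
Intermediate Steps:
$q{\left(X \right)} = 10 + X$ ($q{\left(X \right)} = X + 10 = 10 + X$)
$Q = \frac{3271999}{2045}$ ($Q = 1600 - \frac{1}{2045} = \frac{3271999}{2045} \approx 1600.0$)
$q{\left(-49 \right)} + Q = \left(10 - 49\right) + \frac{3271999}{2045} = -39 + \frac{3271999}{2045} = \frac{3192244}{2045}$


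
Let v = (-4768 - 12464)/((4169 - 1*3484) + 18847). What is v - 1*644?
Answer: -3148960/4883 ≈ -644.88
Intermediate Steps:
v = -4308/4883 (v = -17232/((4169 - 3484) + 18847) = -17232/(685 + 18847) = -17232/19532 = -17232*1/19532 = -4308/4883 ≈ -0.88224)
v - 1*644 = -4308/4883 - 1*644 = -4308/4883 - 644 = -3148960/4883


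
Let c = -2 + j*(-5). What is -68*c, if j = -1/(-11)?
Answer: 1836/11 ≈ 166.91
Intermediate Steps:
j = 1/11 (j = -1*(-1/11) = 1/11 ≈ 0.090909)
c = -27/11 (c = -2 + (1/11)*(-5) = -2 - 5/11 = -27/11 ≈ -2.4545)
-68*c = -68*(-27/11) = 1836/11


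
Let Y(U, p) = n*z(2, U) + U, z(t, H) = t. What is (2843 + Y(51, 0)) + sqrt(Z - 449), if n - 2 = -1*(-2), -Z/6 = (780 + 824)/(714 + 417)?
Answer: 2902 + I*sqrt(65025337)/377 ≈ 2902.0 + 21.389*I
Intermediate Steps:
Z = -3208/377 (Z = -6*(780 + 824)/(714 + 417) = -9624/1131 = -6*1604/1131 = -3208/377 ≈ -8.5093)
n = 4 (n = 2 - 1*(-2) = 2 + 2 = 4)
Y(U, p) = 8 + U (Y(U, p) = 4*2 + U = 8 + U)
(2843 + Y(51, 0)) + sqrt(Z - 449) = (2843 + (8 + 51)) + sqrt(-3208/377 - 449) = (2843 + 59) + sqrt(-172481/377) = 2902 + I*sqrt(65025337)/377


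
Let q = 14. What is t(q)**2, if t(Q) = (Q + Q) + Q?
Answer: 1764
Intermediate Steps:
t(Q) = 3*Q (t(Q) = 2*Q + Q = 3*Q)
t(q)**2 = (3*14)**2 = 42**2 = 1764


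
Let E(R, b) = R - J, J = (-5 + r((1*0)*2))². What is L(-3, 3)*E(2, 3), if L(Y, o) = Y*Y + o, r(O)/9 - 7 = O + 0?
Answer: -40344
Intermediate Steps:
r(O) = 63 + 9*O (r(O) = 63 + 9*(O + 0) = 63 + 9*O)
J = 3364 (J = (-5 + (63 + 9*((1*0)*2)))² = (-5 + (63 + 9*(0*2)))² = (-5 + (63 + 9*0))² = (-5 + (63 + 0))² = (-5 + 63)² = 58² = 3364)
L(Y, o) = o + Y² (L(Y, o) = Y² + o = o + Y²)
E(R, b) = -3364 + R (E(R, b) = R - 1*3364 = R - 3364 = -3364 + R)
L(-3, 3)*E(2, 3) = (3 + (-3)²)*(-3364 + 2) = (3 + 9)*(-3362) = 12*(-3362) = -40344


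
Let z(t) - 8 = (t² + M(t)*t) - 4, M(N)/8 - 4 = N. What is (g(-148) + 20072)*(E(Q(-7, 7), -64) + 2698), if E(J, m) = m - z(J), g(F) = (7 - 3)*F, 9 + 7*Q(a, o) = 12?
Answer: 2495719160/49 ≈ 5.0933e+7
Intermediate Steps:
M(N) = 32 + 8*N
Q(a, o) = 3/7 (Q(a, o) = -9/7 + (⅐)*12 = -9/7 + 12/7 = 3/7)
g(F) = 4*F
z(t) = 4 + t² + t*(32 + 8*t) (z(t) = 8 + ((t² + (32 + 8*t)*t) - 4) = 8 + ((t² + t*(32 + 8*t)) - 4) = 8 + (-4 + t² + t*(32 + 8*t)) = 4 + t² + t*(32 + 8*t))
E(J, m) = -4 + m - 32*J - 9*J² (E(J, m) = m - (4 + 9*J² + 32*J) = m + (-4 - 32*J - 9*J²) = -4 + m - 32*J - 9*J²)
(g(-148) + 20072)*(E(Q(-7, 7), -64) + 2698) = (4*(-148) + 20072)*((-4 - 64 - 32*3/7 - 9*(3/7)²) + 2698) = (-592 + 20072)*((-4 - 64 - 96/7 - 9*9/49) + 2698) = 19480*((-4 - 64 - 96/7 - 81/49) + 2698) = 19480*(-4085/49 + 2698) = 19480*(128117/49) = 2495719160/49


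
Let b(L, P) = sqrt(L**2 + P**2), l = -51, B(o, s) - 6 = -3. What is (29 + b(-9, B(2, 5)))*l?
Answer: -1479 - 153*sqrt(10) ≈ -1962.8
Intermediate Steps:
B(o, s) = 3 (B(o, s) = 6 - 3 = 3)
(29 + b(-9, B(2, 5)))*l = (29 + sqrt((-9)**2 + 3**2))*(-51) = (29 + sqrt(81 + 9))*(-51) = (29 + sqrt(90))*(-51) = (29 + 3*sqrt(10))*(-51) = -1479 - 153*sqrt(10)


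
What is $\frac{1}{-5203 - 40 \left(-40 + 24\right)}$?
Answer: $- \frac{1}{4563} \approx -0.00021915$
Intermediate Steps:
$\frac{1}{-5203 - 40 \left(-40 + 24\right)} = \frac{1}{-5203 - -640} = \frac{1}{-5203 + 640} = \frac{1}{-4563} = - \frac{1}{4563}$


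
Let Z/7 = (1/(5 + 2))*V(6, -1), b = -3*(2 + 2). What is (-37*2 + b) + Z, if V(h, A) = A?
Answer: -87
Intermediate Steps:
b = -12 (b = -3*4 = -12)
Z = -1 (Z = 7*((1/(5 + 2))*(-1)) = 7*((1/7)*(-1)) = 7*(-1/7) = -1)
(-37*2 + b) + Z = (-37*2 - 12) - 1 = (-74 - 12) - 1 = -86 - 1 = -87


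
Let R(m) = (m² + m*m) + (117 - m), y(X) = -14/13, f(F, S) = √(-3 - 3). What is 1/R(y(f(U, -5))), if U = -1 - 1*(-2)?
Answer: 169/20347 ≈ 0.0083059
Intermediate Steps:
U = 1 (U = -1 + 2 = 1)
f(F, S) = I*√6 (f(F, S) = √(-6) = I*√6)
y(X) = -14/13 (y(X) = -14*1/13 = -14/13)
R(m) = 117 - m + 2*m² (R(m) = (m² + m²) + (117 - m) = 2*m² + (117 - m) = 117 - m + 2*m²)
1/R(y(f(U, -5))) = 1/(117 - 1*(-14/13) + 2*(-14/13)²) = 1/(117 + 14/13 + 2*(196/169)) = 1/(117 + 14/13 + 392/169) = 1/(20347/169) = 169/20347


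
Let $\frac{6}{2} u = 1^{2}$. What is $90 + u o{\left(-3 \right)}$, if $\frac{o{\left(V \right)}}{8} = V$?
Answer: $82$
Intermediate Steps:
$o{\left(V \right)} = 8 V$
$u = \frac{1}{3}$ ($u = \frac{1^{2}}{3} = \frac{1}{3} \cdot 1 = \frac{1}{3} \approx 0.33333$)
$90 + u o{\left(-3 \right)} = 90 + \frac{8 \left(-3\right)}{3} = 90 + \frac{1}{3} \left(-24\right) = 90 - 8 = 82$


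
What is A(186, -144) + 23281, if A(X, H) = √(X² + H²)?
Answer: 23281 + 6*√1537 ≈ 23516.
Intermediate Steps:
A(X, H) = √(H² + X²)
A(186, -144) + 23281 = √((-144)² + 186²) + 23281 = √(20736 + 34596) + 23281 = √55332 + 23281 = 6*√1537 + 23281 = 23281 + 6*√1537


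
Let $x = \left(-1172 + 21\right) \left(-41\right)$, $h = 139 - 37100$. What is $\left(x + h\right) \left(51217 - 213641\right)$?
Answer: $-1661597520$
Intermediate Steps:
$h = -36961$ ($h = 139 - 37100 = -36961$)
$x = 47191$ ($x = \left(-1151\right) \left(-41\right) = 47191$)
$\left(x + h\right) \left(51217 - 213641\right) = \left(47191 - 36961\right) \left(51217 - 213641\right) = 10230 \left(-162424\right) = -1661597520$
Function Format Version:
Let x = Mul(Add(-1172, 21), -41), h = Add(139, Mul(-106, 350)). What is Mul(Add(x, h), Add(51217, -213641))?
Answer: -1661597520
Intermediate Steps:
h = -36961 (h = Add(139, -37100) = -36961)
x = 47191 (x = Mul(-1151, -41) = 47191)
Mul(Add(x, h), Add(51217, -213641)) = Mul(Add(47191, -36961), Add(51217, -213641)) = Mul(10230, -162424) = -1661597520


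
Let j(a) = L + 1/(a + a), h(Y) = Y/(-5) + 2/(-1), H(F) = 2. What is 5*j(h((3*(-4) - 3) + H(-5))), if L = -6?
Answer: -155/6 ≈ -25.833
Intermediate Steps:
h(Y) = -2 - Y/5 (h(Y) = Y*(-1/5) + 2*(-1) = -Y/5 - 2 = -2 - Y/5)
j(a) = -6 + 1/(2*a) (j(a) = -6 + 1/(a + a) = -6 + 1/(2*a))
5*j(h((3*(-4) - 3) + H(-5))) = 5*(-6 + 1/(2*(-2 - ((3*(-4) - 3) + 2)/5))) = 5*(-6 + 1/(2*(-2 - ((-12 - 3) + 2)/5))) = 5*(-6 + 1/(2*(-2 - (-15 + 2)/5))) = 5*(-6 + 1/(2*(-2 - 1/5*(-13)))) = 5*(-6 + 1/(2*(-2 + 13/5))) = 5*(-6 + 1/(2*(3/5))) = 5*(-6 + (1/2)*(5/3)) = 5*(-6 + 5/6) = 5*(-31/6) = -155/6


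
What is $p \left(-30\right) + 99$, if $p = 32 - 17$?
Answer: $-351$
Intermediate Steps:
$p = 15$ ($p = 32 - 17 = 15$)
$p \left(-30\right) + 99 = 15 \left(-30\right) + 99 = -450 + 99 = -351$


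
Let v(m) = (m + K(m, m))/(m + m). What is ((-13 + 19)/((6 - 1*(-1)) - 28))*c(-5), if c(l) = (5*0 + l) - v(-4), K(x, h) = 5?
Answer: 39/28 ≈ 1.3929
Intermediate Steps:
v(m) = (5 + m)/(2*m) (v(m) = (m + 5)/(m + m) = (5 + m)/((2*m)) = (5 + m)*(1/(2*m)) = (5 + m)/(2*m))
c(l) = 1/8 + l (c(l) = (5*0 + l) - (5 - 4)/(2*(-4)) = (0 + l) - (-1)/(2*4) = l - 1*(-1/8) = l + 1/8 = 1/8 + l)
((-13 + 19)/((6 - 1*(-1)) - 28))*c(-5) = ((-13 + 19)/((6 - 1*(-1)) - 28))*(1/8 - 5) = (6/((6 + 1) - 28))*(-39/8) = (6/(7 - 28))*(-39/8) = (6/(-21))*(-39/8) = (6*(-1/21))*(-39/8) = -2/7*(-39/8) = 39/28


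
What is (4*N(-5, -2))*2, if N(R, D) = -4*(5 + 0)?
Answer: -160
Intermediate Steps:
N(R, D) = -20 (N(R, D) = -4*5 = -20)
(4*N(-5, -2))*2 = (4*(-20))*2 = -80*2 = -160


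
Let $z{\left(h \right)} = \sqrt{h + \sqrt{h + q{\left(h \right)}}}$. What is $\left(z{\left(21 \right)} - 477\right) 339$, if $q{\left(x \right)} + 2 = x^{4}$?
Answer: $-161703 + 339 \sqrt{21 + 10 \sqrt{1945}} \approx -1.5442 \cdot 10^{5}$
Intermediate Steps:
$q{\left(x \right)} = -2 + x^{4}$
$z{\left(h \right)} = \sqrt{h + \sqrt{-2 + h + h^{4}}}$ ($z{\left(h \right)} = \sqrt{h + \sqrt{h + \left(-2 + h^{4}\right)}} = \sqrt{h + \sqrt{-2 + h + h^{4}}}$)
$\left(z{\left(21 \right)} - 477\right) 339 = \left(\sqrt{21 + \sqrt{-2 + 21 + 21^{4}}} - 477\right) 339 = \left(\sqrt{21 + \sqrt{-2 + 21 + 194481}} - 477\right) 339 = \left(\sqrt{21 + \sqrt{194500}} - 477\right) 339 = \left(\sqrt{21 + 10 \sqrt{1945}} - 477\right) 339 = \left(-477 + \sqrt{21 + 10 \sqrt{1945}}\right) 339 = -161703 + 339 \sqrt{21 + 10 \sqrt{1945}}$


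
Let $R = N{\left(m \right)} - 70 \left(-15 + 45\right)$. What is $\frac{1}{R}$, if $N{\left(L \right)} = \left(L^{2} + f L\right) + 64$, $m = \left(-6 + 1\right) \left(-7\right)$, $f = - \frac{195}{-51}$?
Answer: $- \frac{17}{11512} \approx -0.0014767$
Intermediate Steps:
$f = \frac{65}{17}$ ($f = \left(-195\right) \left(- \frac{1}{51}\right) = \frac{65}{17} \approx 3.8235$)
$m = 35$ ($m = \left(-5\right) \left(-7\right) = 35$)
$N{\left(L \right)} = 64 + L^{2} + \frac{65 L}{17}$ ($N{\left(L \right)} = \left(L^{2} + \frac{65 L}{17}\right) + 64 = 64 + L^{2} + \frac{65 L}{17}$)
$R = - \frac{11512}{17}$ ($R = \left(64 + 35^{2} + \frac{65}{17} \cdot 35\right) - 70 \left(-15 + 45\right) = \left(64 + 1225 + \frac{2275}{17}\right) - 70 \cdot 30 = \frac{24188}{17} - 2100 = - \frac{11512}{17} \approx -677.18$)
$\frac{1}{R} = \frac{1}{- \frac{11512}{17}} = - \frac{17}{11512}$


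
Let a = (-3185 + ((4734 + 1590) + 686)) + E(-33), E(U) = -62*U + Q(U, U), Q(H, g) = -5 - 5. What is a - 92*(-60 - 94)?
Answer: 20029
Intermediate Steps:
Q(H, g) = -10
E(U) = -10 - 62*U (E(U) = -62*U - 10 = -10 - 62*U)
a = 5861 (a = (-3185 + ((4734 + 1590) + 686)) + (-10 - 62*(-33)) = (-3185 + (6324 + 686)) + (-10 + 2046) = (-3185 + 7010) + 2036 = 3825 + 2036 = 5861)
a - 92*(-60 - 94) = 5861 - 92*(-60 - 94) = 5861 - 92*(-154) = 5861 + 14168 = 20029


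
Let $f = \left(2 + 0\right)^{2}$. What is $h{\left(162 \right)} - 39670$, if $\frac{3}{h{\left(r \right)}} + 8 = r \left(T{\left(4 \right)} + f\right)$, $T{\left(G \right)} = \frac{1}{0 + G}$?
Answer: $- \frac{53990864}{1361} \approx -39670.0$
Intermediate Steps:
$T{\left(G \right)} = \frac{1}{G}$
$f = 4$ ($f = 2^{2} = 4$)
$h{\left(r \right)} = \frac{3}{-8 + \frac{17 r}{4}}$ ($h{\left(r \right)} = \frac{3}{-8 + r \left(\frac{1}{4} + 4\right)} = \frac{3}{-8 + r \frac{17}{4}} = \frac{3}{-8 + \frac{17 r}{4}}$)
$h{\left(162 \right)} - 39670 = \frac{12}{-32 + 17 \cdot 162} - 39670 = \frac{12}{-32 + 2754} - 39670 = \frac{12}{2722} - 39670 = 12 \cdot \frac{1}{2722} - 39670 = \frac{6}{1361} - 39670 = - \frac{53990864}{1361}$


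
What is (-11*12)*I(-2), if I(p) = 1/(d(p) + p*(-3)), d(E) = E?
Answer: -33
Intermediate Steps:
I(p) = -1/(2*p) (I(p) = 1/(p + p*(-3)) = 1/(p - 3*p) = 1/(-2*p) = -1/(2*p))
(-11*12)*I(-2) = (-11*12)*(-½/(-2)) = -(-66)*(-1)/2 = -132*¼ = -33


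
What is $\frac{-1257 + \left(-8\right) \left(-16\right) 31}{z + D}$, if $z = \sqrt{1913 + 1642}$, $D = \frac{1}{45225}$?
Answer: $- \frac{122604975}{7271043721874} + \frac{16634429983125 \sqrt{395}}{7271043721874} \approx 45.468$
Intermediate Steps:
$D = \frac{1}{45225} \approx 2.2112 \cdot 10^{-5}$
$z = 3 \sqrt{395}$ ($z = \sqrt{3555} = 3 \sqrt{395} \approx 59.624$)
$\frac{-1257 + \left(-8\right) \left(-16\right) 31}{z + D} = \frac{-1257 + \left(-8\right) \left(-16\right) 31}{3 \sqrt{395} + \frac{1}{45225}} = \frac{-1257 + 128 \cdot 31}{\frac{1}{45225} + 3 \sqrt{395}} = \frac{-1257 + 3968}{\frac{1}{45225} + 3 \sqrt{395}} = \frac{2711}{\frac{1}{45225} + 3 \sqrt{395}}$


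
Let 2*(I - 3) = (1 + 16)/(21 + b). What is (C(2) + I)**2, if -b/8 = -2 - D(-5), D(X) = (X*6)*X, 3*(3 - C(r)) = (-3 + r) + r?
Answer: 1773167881/55086084 ≈ 32.189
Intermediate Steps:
C(r) = 4 - 2*r/3 (C(r) = 3 - ((-3 + r) + r)/3 = 3 - (-3 + 2*r)/3 = 3 + (1 - 2*r/3) = 4 - 2*r/3)
D(X) = 6*X**2 (D(X) = (6*X)*X = 6*X**2)
b = 1216 (b = -8*(-2 - 6*(-5)**2) = -8*(-2 - 6*25) = -8*(-2 - 1*150) = -8*(-2 - 150) = -8*(-152) = 1216)
I = 7439/2474 (I = 3 + ((1 + 16)/(21 + 1216))/2 = 3 + (17/1237)/2 = 3 + (17*(1/1237))/2 = 3 + (1/2)*(17/1237) = 3 + 17/2474 = 7439/2474 ≈ 3.0069)
(C(2) + I)**2 = ((4 - 2/3*2) + 7439/2474)**2 = ((4 - 4/3) + 7439/2474)**2 = (8/3 + 7439/2474)**2 = (42109/7422)**2 = 1773167881/55086084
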